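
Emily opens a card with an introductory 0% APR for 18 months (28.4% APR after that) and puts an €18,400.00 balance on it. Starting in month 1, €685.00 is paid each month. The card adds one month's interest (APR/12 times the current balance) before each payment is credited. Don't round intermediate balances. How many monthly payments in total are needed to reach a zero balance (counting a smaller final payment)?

29 payments

Promo months 1–18 at r₀ = 0%/12 = 0; months 19+ at r₁ = 28.4%/12 = 0.0236667.
After month 18 (no interest yet): B = €18,400.00 − 18·€685.00 = €6,070.00.
Then at r₁ with €685.00/mo: n₂ = −ln(1 − r₁·B/P)/ln(1+r₁) ≈ 10.06 → 11 more payments.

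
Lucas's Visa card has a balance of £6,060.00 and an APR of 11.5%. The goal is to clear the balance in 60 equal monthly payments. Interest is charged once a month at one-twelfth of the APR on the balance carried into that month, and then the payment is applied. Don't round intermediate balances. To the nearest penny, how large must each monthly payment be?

£133.28

Monthly rate r = 11.5%/12 = 0.958333% = 0.00958333.
Level-payment amortization: P = B₀·r / (1 − (1+r)^(−n)) = 6060.00·0.00958333 / (1 − 1.00958^(−60)).
Denominator 1 − (1+r)^(−60) = 0.435752486.
P = 58.075 / 0.435752486 ≈ 133.28.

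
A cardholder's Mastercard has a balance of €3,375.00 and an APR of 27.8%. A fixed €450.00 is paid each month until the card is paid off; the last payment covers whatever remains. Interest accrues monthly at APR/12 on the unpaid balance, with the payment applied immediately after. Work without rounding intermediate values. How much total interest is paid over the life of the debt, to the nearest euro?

Monthly rate r = 27.8%/12 = 2.31667% = 0.0231667.
Payoff takes n = ⌈−ln(1 − rB₀/P)/ln(1+r)⌉ = ⌈8.334⌉ = 9 payments; the last is €151.24.
Total paid = 8·€450.00 + €151.24 = €3,751.24.
Total interest = total paid − principal = €3,751.24 − €3,375.00 = €376.24.

€376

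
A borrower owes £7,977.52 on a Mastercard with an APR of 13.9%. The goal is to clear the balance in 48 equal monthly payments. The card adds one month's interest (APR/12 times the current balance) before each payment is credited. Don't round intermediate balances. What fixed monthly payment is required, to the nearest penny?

£217.60

Monthly rate r = 13.9%/12 = 1.15833% = 0.0115833.
Level-payment amortization: P = B₀·r / (1 − (1+r)^(−n)) = 7977.52·0.0115833 / (1 − 1.01158^(−48)).
Denominator 1 − (1+r)^(−48) = 0.424665971.
P = 92.4063 / 0.424665971 ≈ 217.60.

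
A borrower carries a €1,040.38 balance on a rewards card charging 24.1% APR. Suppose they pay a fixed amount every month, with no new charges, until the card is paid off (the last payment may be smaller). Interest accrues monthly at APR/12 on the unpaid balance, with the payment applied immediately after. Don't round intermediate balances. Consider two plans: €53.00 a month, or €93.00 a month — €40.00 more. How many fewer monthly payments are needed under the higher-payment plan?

13 fewer payments

Monthly rate r = 24.1%/12 = 2.00833% = 0.0200833.
At €53.00/mo: n = ⌈−ln(1 − rB₀/P)/ln(1+r)⌉ = 26 payments (last €11.15); total interest = total paid − €1,040.38 = €295.77.
At €93.00/mo: 13 payments (last €74.30); total interest €149.92.
Payments saved = 26 − 13 = 13.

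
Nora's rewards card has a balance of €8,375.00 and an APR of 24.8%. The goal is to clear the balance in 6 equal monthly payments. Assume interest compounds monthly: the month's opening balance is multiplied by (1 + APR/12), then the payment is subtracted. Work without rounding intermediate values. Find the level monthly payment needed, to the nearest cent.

€1,498.52

Monthly rate r = 24.8%/12 = 2.06667% = 0.0206667.
Level-payment amortization: P = B₀·r / (1 − (1+r)^(−n)) = 8375.00·0.0206667 / (1 − 1.02067^(−6)).
Denominator 1 − (1+r)^(−6) = 0.115502906.
P = 173.083 / 0.115502906 ≈ 1498.52.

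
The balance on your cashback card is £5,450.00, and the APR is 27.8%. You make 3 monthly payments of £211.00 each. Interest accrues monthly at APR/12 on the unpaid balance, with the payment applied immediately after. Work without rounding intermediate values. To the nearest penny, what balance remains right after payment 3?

Monthly rate r = 27.8%/12 = 2.31667% = 0.0231667.
Each month: B ← B·(1+r) − £211.00.
Month 1: interest £126.26; balance after payment £5,365.26.
Month 2: interest £124.30; balance after payment £5,278.55.
Month 3: interest £122.29; balance after payment £5,189.84.

£5,189.84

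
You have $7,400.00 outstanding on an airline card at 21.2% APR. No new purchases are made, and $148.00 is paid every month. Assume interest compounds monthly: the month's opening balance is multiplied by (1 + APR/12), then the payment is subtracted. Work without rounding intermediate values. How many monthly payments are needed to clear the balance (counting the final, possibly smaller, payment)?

Monthly rate r = 21.2%/12 = 1.76667% = 0.0176667.
Recurrence: B ← B·(1+r) − $148.00.
Month 1: interest $130.73; balance after payment $7,382.73.
Month 2: interest $130.43; balance after payment $7,365.16.
Closed form: n = −ln(1 − rB₀/P)/ln(1+r) = −ln(0.11667)/ln(1.01767) ≈ 122.681, so the balance reaches zero during payment 123.

123 payments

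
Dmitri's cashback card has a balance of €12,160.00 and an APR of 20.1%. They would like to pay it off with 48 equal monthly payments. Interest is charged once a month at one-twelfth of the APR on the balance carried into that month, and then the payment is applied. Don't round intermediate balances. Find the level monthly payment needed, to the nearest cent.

Monthly rate r = 20.1%/12 = 1.675% = 0.01675.
Level-payment amortization: P = B₀·r / (1 − (1+r)^(−n)) = 12160.00·0.01675 / (1 − 1.01675^(−48)).
Denominator 1 − (1+r)^(−48) = 0.549474572.
P = 203.68 / 0.549474572 ≈ 370.68.

€370.68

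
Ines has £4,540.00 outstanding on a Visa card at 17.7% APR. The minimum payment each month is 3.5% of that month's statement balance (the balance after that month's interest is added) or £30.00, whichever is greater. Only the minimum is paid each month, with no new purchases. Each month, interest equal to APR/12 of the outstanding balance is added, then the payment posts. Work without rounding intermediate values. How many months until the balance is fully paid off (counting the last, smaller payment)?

Monthly rate r = 17.7%/12 = 1.475% = 0.01475.
While 3.5% of the post-interest balance exceeds £30.00, each month B ← (B·(1+r))·(1 − 0.035), i.e. B shrinks by the factor (1+r)·0.965 = 0.97923.
This holds for months 1–81. Entering month 82 the balance is £829.57; 3.5% of the post-interest balance is now below £30.00, so the flat £30.00 minimum applies from here.
From month 82 a fixed £30.00 at rate r clears £829.57 in 36 more payments. Total: 81 + 36 = 117 months.

117 months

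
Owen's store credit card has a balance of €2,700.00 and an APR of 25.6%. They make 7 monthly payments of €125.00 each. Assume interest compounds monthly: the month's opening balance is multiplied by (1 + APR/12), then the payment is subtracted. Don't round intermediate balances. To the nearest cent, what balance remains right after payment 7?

€2,196.91

Monthly rate r = 25.6%/12 = 2.13333% = 0.0213333.
Each month: B ← B·(1+r) − €125.00.
Month 1: interest €57.60; balance after payment €2,632.60.
Month 2: interest €56.16; balance after payment €2,563.76.
Month 3: interest €54.69; balance after payment €2,493.46.
Month 4: interest €53.19; balance after payment €2,421.65.
Month 5: interest €51.66; balance after payment €2,348.31.
Month 6: interest €50.10; balance after payment €2,273.41.
Month 7: interest €48.50; balance after payment €2,196.91.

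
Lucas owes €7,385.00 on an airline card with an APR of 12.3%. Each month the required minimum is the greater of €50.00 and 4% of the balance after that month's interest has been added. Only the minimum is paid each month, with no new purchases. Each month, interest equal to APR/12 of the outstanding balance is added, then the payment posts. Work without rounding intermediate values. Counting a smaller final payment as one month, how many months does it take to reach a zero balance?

88 months

Monthly rate r = 12.3%/12 = 1.025% = 0.01025.
While 4% of the post-interest balance exceeds €50.00, each month B ← (B·(1+r))·(1 − 0.04), i.e. B shrinks by the factor (1+r)·0.96 = 0.96984.
This holds for months 1–59. Entering month 60 the balance is €1,212.43; 4% of the post-interest balance is now below €50.00, so the flat €50.00 minimum applies from here.
From month 60 a fixed €50.00 at rate r clears €1,212.43 in 29 more payments. Total: 59 + 29 = 88 months.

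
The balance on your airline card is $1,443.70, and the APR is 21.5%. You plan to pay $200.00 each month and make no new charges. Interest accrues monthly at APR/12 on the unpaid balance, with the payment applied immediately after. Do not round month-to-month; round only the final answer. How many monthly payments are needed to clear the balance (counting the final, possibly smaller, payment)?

Monthly rate r = 21.5%/12 = 1.79167% = 0.0179167.
Recurrence: B ← B·(1+r) − $200.00.
Month 1: interest $25.87; balance after payment $1,269.57.
Month 2: interest $22.75; balance after payment $1,092.31.
Closed form: n = −ln(1 − rB₀/P)/ln(1+r) = −ln(0.87067)/ln(1.01792) ≈ 7.799, so the balance reaches zero during payment 8.

8 months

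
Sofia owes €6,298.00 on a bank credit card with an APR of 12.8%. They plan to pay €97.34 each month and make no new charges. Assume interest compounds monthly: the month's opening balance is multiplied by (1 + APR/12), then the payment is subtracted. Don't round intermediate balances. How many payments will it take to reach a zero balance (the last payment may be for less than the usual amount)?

Monthly rate r = 12.8%/12 = 1.06667% = 0.0106667.
Recurrence: B ← B·(1+r) − €97.34.
Month 1: interest €67.18; balance after payment €6,267.84.
Month 2: interest €66.86; balance after payment €6,237.36.
Closed form: n = −ln(1 − rB₀/P)/ln(1+r) = −ln(0.30986)/ln(1.01067) ≈ 110.427, so the balance reaches zero during payment 111.

111 months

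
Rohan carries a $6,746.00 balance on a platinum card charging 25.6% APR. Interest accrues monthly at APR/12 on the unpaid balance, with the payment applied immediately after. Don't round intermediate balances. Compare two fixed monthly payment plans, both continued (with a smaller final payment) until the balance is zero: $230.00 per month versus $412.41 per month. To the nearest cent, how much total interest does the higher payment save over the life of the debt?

$2,322.36

Monthly rate r = 25.6%/12 = 2.13333% = 0.0213333.
At $230.00/mo: n = ⌈−ln(1 − rB₀/P)/ln(1+r)⌉ = 47 payments (last $128.39); total interest = total paid − $6,746.00 = $3,962.39.
At $412.41/mo: 21 payments (last $137.83); total interest $1,640.03.
Interest saved = $3,962.39 − $1,640.03 = $2,322.36.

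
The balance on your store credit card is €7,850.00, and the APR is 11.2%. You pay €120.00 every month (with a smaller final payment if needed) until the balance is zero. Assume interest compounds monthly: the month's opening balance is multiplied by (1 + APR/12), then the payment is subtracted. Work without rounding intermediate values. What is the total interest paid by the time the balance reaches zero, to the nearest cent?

€4,331.36

Monthly rate r = 11.2%/12 = 0.933333% = 0.00933333.
Payoff takes n = ⌈−ln(1 − rB₀/P)/ln(1+r)⌉ = ⌈101.510⌉ = 102 payments; the last is €61.36.
Total paid = 101·€120.00 + €61.36 = €12,181.36.
Total interest = total paid − principal = €12,181.36 − €7,850.00 = €4,331.36.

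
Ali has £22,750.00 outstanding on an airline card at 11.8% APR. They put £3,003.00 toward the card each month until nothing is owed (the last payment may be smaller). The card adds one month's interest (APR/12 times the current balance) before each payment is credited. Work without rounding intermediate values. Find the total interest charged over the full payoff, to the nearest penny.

Monthly rate r = 11.8%/12 = 0.983333% = 0.00983333.
Payoff takes n = ⌈−ln(1 − rB₀/P)/ln(1+r)⌉ = ⌈7.911⌉ = 8 payments; the last is £2,738.20.
Total paid = 7·£3,003.00 + £2,738.20 = £23,759.20.
Total interest = total paid − principal = £23,759.20 − £22,750.00 = £1,009.20.

£1,009.20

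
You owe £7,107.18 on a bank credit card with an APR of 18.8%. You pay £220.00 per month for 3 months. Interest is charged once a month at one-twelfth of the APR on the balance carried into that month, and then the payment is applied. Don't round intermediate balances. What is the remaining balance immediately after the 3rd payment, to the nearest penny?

Monthly rate r = 18.8%/12 = 1.56667% = 0.0156667.
Each month: B ← B·(1+r) − £220.00.
Month 1: interest £111.35; balance after payment £6,998.53.
Month 2: interest £109.64; balance after payment £6,888.17.
Month 3: interest £107.91; balance after payment £6,776.08.

£6,776.08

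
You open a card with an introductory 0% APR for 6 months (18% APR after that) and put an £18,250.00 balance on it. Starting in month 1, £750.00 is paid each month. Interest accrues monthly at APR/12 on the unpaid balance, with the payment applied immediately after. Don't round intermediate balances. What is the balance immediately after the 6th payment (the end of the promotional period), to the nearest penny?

Promo months 1–6 at r₀ = 0%/12 = 0; months 7+ at r₁ = 18%/12 = 0.015.
After month 6 (no interest yet): B = £18,250.00 − 6·£750.00 = £13,750.00.

£13,750.00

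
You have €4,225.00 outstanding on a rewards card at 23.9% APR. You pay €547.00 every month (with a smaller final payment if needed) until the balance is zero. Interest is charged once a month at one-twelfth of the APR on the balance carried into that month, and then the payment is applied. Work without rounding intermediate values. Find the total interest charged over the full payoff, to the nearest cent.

Monthly rate r = 23.9%/12 = 1.99167% = 0.0199167.
Payoff takes n = ⌈−ln(1 − rB₀/P)/ln(1+r)⌉ = ⌈8.470⌉ = 9 payments; the last is €258.57.
Total paid = 8·€547.00 + €258.57 = €4,634.57.
Total interest = total paid − principal = €4,634.57 − €4,225.00 = €409.57.

€409.57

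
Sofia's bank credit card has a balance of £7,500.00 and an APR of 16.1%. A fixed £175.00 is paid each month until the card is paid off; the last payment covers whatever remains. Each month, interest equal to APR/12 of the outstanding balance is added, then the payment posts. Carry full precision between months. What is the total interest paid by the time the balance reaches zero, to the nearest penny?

£3,735.76

Monthly rate r = 16.1%/12 = 1.34167% = 0.0134167.
Payoff takes n = ⌈−ln(1 − rB₀/P)/ln(1+r)⌉ = ⌈64.203⌉ = 65 payments; the last is £35.76.
Total paid = 64·£175.00 + £35.76 = £11,235.76.
Total interest = total paid − principal = £11,235.76 − £7,500.00 = £3,735.76.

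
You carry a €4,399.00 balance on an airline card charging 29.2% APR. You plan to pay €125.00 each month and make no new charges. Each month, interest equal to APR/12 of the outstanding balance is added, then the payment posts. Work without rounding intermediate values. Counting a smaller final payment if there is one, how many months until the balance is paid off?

Monthly rate r = 29.2%/12 = 2.43333% = 0.0243333.
Recurrence: B ← B·(1+r) − €125.00.
Month 1: interest €107.04; balance after payment €4,381.04.
Month 2: interest €106.61; balance after payment €4,362.65.
Closed form: n = −ln(1 − rB₀/P)/ln(1+r) = −ln(0.14366)/ln(1.02433) ≈ 80.704, so the balance reaches zero during payment 81.

81 payments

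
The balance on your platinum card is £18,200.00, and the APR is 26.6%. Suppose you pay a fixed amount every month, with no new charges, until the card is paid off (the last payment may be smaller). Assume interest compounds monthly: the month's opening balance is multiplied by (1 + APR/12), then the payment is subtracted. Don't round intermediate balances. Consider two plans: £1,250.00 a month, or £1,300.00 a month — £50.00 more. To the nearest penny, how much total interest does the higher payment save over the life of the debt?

£189.87

Monthly rate r = 26.6%/12 = 2.21667% = 0.0221667.
At £1,250.00/mo: n = ⌈−ln(1 − rB₀/P)/ln(1+r)⌉ = 18 payments (last £971.18); total interest = total paid − £18,200.00 = £4,021.18.
At £1,300.00/mo: 17 payments (last £1,231.31); total interest £3,831.31.
Interest saved = £4,021.18 − £3,831.31 = £189.87.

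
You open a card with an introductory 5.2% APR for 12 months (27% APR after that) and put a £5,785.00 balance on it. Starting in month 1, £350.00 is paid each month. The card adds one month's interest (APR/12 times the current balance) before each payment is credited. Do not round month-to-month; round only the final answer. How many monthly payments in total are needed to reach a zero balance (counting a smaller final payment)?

18 payments

Promo months 1–12 at r₀ = 5.2%/12 = 0.00433333; months 13+ at r₁ = 27%/12 = 0.0225.
After month 12: iterate B ← B·(1+r₀) − £350.00 for 12 months → £1,791.53.
Then at r₁ with £350.00/mo: n₂ = −ln(1 − r₁·B/P)/ln(1+r₁) ≈ 5.50 → 6 more payments.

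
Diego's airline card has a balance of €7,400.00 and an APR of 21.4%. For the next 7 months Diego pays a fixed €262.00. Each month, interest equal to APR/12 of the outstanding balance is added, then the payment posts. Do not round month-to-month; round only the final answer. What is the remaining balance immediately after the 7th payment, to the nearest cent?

€6,439.60

Monthly rate r = 21.4%/12 = 1.78333% = 0.0178333.
Each month: B ← B·(1+r) − €262.00.
Month 1: interest €131.97; balance after payment €7,269.97.
Month 2: interest €129.65; balance after payment €7,137.61.
Month 3: interest €127.29; balance after payment €7,002.90.
Month 4: interest €124.89; balance after payment €6,865.79.
Month 5: interest €122.44; balance after payment €6,726.23.
Month 6: interest €119.95; balance after payment €6,584.18.
Month 7: interest €117.42; balance after payment €6,439.60.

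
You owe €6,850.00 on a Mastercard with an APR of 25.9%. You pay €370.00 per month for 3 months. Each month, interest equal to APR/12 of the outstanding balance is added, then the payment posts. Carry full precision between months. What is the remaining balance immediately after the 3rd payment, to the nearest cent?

Monthly rate r = 25.9%/12 = 2.15833% = 0.0215833.
Each month: B ← B·(1+r) − €370.00.
Month 1: interest €147.85; balance after payment €6,627.85.
Month 2: interest €143.05; balance after payment €6,400.90.
Month 3: interest €138.15; balance after payment €6,169.05.

€6,169.05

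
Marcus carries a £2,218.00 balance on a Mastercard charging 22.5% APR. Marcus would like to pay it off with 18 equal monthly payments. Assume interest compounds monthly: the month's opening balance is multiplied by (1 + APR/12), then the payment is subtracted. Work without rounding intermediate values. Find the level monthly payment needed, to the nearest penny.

£146.32

Monthly rate r = 22.5%/12 = 1.875% = 0.01875.
Level-payment amortization: P = B₀·r / (1 − (1+r)^(−n)) = 2218.00·0.01875 / (1 − 1.01875^(−18)).
Denominator 1 − (1+r)^(−18) = 0.284214645.
P = 41.5875 / 0.284214645 ≈ 146.32.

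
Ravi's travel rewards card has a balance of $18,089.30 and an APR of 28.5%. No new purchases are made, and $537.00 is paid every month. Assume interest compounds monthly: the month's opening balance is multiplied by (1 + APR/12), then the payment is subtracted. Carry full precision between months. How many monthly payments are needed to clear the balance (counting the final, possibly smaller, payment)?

69 payments

Monthly rate r = 28.5%/12 = 2.375% = 0.02375.
Recurrence: B ← B·(1+r) − $537.00.
Month 1: interest $429.62; balance after payment $17,981.92.
Month 2: interest $427.07; balance after payment $17,871.99.
Closed form: n = −ln(1 − rB₀/P)/ln(1+r) = −ln(0.19996)/ln(1.02375) ≈ 68.576, so the balance reaches zero during payment 69.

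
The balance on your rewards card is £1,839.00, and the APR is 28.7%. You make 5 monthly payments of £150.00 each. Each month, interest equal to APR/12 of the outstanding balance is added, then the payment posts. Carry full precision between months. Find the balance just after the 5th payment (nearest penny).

Monthly rate r = 28.7%/12 = 2.39167% = 0.0239167.
Each month: B ← B·(1+r) − £150.00.
Month 1: interest £43.98; balance after payment £1,732.98.
Month 2: interest £41.45; balance after payment £1,624.43.
Month 3: interest £38.85; balance after payment £1,513.28.
Month 4: interest £36.19; balance after payment £1,399.47.
Month 5: interest £33.47; balance after payment £1,282.94.

£1,282.94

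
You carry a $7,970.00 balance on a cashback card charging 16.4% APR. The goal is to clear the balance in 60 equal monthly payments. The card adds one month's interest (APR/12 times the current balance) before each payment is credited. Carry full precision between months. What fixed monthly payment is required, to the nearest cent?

$195.51

Monthly rate r = 16.4%/12 = 1.36667% = 0.0136667.
Level-payment amortization: P = B₀·r / (1 − (1+r)^(−n)) = 7970.00·0.0136667 / (1 − 1.01367^(−60)).
Denominator 1 − (1+r)^(−60) = 0.557115915.
P = 108.923 / 0.557115915 ≈ 195.51.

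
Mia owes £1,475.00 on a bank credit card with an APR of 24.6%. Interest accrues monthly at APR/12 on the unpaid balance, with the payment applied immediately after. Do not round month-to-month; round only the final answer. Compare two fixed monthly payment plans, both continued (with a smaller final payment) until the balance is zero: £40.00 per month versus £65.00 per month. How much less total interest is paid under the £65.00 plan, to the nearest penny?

Monthly rate r = 24.6%/12 = 2.05% = 0.0205.
At £40.00/mo: n = ⌈−ln(1 − rB₀/P)/ln(1+r)⌉ = 70 payments (last £20.08); total interest = total paid − £1,475.00 = £1,305.08.
At £65.00/mo: 31 payments (last £54.76); total interest £529.76.
Interest saved = £1,305.08 − £529.76 = £775.32.

£775.32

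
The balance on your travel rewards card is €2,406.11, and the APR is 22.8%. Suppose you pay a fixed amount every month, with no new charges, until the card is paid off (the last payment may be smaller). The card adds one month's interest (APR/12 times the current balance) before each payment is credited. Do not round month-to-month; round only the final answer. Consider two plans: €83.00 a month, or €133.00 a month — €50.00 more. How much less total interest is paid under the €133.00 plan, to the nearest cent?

Monthly rate r = 22.8%/12 = 1.9% = 0.019.
At €83.00/mo: n = ⌈−ln(1 − rB₀/P)/ln(1+r)⌉ = 43 payments (last €43.26); total interest = total paid − €2,406.11 = €1,123.15.
At €133.00/mo: 23 payments (last €50.50); total interest €570.39.
Interest saved = €1,123.15 − €570.39 = €552.76.

€552.76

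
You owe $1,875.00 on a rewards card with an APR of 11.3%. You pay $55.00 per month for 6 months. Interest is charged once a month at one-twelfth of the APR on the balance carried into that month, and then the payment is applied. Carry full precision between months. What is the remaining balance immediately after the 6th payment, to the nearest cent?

$1,645.60

Monthly rate r = 11.3%/12 = 0.941667% = 0.00941667.
Each month: B ← B·(1+r) − $55.00.
Month 1: interest $17.66; balance after payment $1,837.66.
Month 2: interest $17.30; balance after payment $1,799.96.
Month 3: interest $16.95; balance after payment $1,761.91.
Month 4: interest $16.59; balance after payment $1,723.50.
Month 5: interest $16.23; balance after payment $1,684.73.
Month 6: interest $15.86; balance after payment $1,645.60.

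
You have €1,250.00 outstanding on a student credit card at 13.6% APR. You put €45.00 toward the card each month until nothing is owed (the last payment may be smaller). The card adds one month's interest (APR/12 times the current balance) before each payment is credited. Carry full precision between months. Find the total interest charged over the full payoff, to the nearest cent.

Monthly rate r = 13.6%/12 = 1.13333% = 0.0113333.
Payoff takes n = ⌈−ln(1 − rB₀/P)/ln(1+r)⌉ = ⌈33.547⌉ = 34 payments; the last is €24.70.
Total paid = 33·€45.00 + €24.70 = €1,509.70.
Total interest = total paid − principal = €1,509.70 − €1,250.00 = €259.70.

€259.70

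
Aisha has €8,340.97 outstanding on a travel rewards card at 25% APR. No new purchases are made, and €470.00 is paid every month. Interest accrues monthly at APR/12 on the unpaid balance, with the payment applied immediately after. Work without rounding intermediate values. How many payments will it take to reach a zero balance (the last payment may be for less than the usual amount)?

Monthly rate r = 25%/12 = 2.08333% = 0.0208333.
Recurrence: B ← B·(1+r) − €470.00.
Month 1: interest €173.77; balance after payment €8,044.74.
Month 2: interest €167.60; balance after payment €7,742.34.
Closed form: n = −ln(1 − rB₀/P)/ln(1+r) = −ln(0.63028)/ln(1.02083) ≈ 22.387, so the balance reaches zero during payment 23.

23 payments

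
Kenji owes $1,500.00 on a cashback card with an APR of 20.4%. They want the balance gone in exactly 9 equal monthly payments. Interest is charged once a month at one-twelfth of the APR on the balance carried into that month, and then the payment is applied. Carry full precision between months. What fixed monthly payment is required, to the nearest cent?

$181.15

Monthly rate r = 20.4%/12 = 1.7% = 0.017.
Level-payment amortization: P = B₀·r / (1 − (1+r)^(−n)) = 1500.00·0.017 / (1 − 1.017^(−9)).
Denominator 1 − (1+r)^(−9) = 0.14076606.
P = 25.5 / 0.14076606 ≈ 181.15.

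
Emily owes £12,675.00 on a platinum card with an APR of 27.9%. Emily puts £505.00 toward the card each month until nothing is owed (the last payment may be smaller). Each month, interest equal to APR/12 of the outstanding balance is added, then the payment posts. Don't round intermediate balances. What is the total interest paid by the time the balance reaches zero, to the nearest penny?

£6,572.88

Monthly rate r = 27.9%/12 = 2.325% = 0.02325.
Payoff takes n = ⌈−ln(1 − rB₀/P)/ln(1+r)⌉ = ⌈38.113⌉ = 39 payments; the last is £57.88.
Total paid = 38·£505.00 + £57.88 = £19,247.88.
Total interest = total paid − principal = £19,247.88 − £12,675.00 = £6,572.88.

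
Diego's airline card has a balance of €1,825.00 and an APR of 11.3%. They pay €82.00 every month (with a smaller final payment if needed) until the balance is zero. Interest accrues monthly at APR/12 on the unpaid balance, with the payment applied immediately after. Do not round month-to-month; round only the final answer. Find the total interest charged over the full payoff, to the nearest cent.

€232.67

Monthly rate r = 11.3%/12 = 0.941667% = 0.00941667.
Payoff takes n = ⌈−ln(1 − rB₀/P)/ln(1+r)⌉ = ⌈25.093⌉ = 26 payments; the last is €7.67.
Total paid = 25·€82.00 + €7.67 = €2,057.67.
Total interest = total paid − principal = €2,057.67 − €1,825.00 = €232.67.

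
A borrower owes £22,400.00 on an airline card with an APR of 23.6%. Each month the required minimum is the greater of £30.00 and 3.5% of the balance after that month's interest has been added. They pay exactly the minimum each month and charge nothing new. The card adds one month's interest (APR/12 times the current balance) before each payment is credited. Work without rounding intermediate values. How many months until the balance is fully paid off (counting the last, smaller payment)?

Monthly rate r = 23.6%/12 = 1.96667% = 0.0196667.
While 3.5% of the post-interest balance exceeds £30.00, each month B ← (B·(1+r))·(1 − 0.035), i.e. B shrinks by the factor (1+r)·0.965 = 0.98398.
This holds for months 1–204. Entering month 205 the balance is £830.42; 3.5% of the post-interest balance is now below £30.00, so the flat £30.00 minimum applies from here.
From month 205 a fixed £30.00 at rate r clears £830.42 in 41 more payments. Total: 204 + 41 = 245 months.

245 months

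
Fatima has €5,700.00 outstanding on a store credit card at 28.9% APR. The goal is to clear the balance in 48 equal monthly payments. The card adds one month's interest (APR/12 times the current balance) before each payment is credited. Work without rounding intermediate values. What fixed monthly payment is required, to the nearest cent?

Monthly rate r = 28.9%/12 = 2.40833% = 0.0240833.
Level-payment amortization: P = B₀·r / (1 − (1+r)^(−n)) = 5700.00·0.0240833 / (1 − 1.02408^(−48)).
Denominator 1 − (1+r)^(−48) = 0.680915515.
P = 137.275 / 0.680915515 ≈ 201.60.

€201.60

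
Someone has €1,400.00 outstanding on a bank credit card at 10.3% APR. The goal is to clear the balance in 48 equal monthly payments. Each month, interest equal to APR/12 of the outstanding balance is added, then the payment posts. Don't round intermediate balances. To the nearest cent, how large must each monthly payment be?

€35.71

Monthly rate r = 10.3%/12 = 0.858333% = 0.00858333.
Level-payment amortization: P = B₀·r / (1 − (1+r)^(−n)) = 1400.00·0.00858333 / (1 − 1.00858^(−48)).
Denominator 1 − (1+r)^(−48) = 0.336510258.
P = 12.0167 / 0.336510258 ≈ 35.71.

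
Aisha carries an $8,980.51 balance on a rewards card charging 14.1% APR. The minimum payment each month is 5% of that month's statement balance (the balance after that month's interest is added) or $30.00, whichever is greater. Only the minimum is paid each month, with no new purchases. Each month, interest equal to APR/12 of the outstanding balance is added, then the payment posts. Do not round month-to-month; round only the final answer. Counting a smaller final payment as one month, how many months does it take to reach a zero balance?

92 months

Monthly rate r = 14.1%/12 = 1.175% = 0.01175.
While 5% of the post-interest balance exceeds $30.00, each month B ← (B·(1+r))·(1 − 0.05), i.e. B shrinks by the factor (1+r)·0.95 = 0.96116.
This holds for months 1–69. Entering month 70 the balance is $583.82; 5% of the post-interest balance is now below $30.00, so the flat $30.00 minimum applies from here.
From month 70 a fixed $30.00 at rate r clears $583.82 in 23 more payments. Total: 69 + 23 = 92 months.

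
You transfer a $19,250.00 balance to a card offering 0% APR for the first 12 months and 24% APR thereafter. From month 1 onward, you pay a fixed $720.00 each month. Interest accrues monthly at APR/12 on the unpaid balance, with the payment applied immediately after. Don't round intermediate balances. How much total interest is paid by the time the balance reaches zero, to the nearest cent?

Promo months 1–12 at r₀ = 0%/12 = 0; months 13+ at r₁ = 24%/12 = 0.02.
After month 12 (no interest yet): B = $19,250.00 − 12·$720.00 = $10,610.00.
Then at r₁ with $720.00/mo: n₂ = −ln(1 − r₁·B/P)/ln(1+r₁) ≈ 17.63 → 18 more payments.
Total paid = 29·$720.00 + $456.83 = $21,336.83; interest = $21,336.83 − $19,250.00 = $2,086.83.

$2,086.83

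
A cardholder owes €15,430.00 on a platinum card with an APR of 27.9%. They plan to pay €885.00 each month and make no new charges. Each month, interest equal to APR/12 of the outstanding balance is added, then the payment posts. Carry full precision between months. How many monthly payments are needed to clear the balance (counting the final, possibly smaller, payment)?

23 payments

Monthly rate r = 27.9%/12 = 2.325% = 0.02325.
Recurrence: B ← B·(1+r) − €885.00.
Month 1: interest €358.75; balance after payment €14,903.75.
Month 2: interest €346.51; balance after payment €14,365.26.
Closed form: n = −ln(1 − rB₀/P)/ln(1+r) = −ln(0.59464)/ln(1.02325) ≈ 22.616, so the balance reaches zero during payment 23.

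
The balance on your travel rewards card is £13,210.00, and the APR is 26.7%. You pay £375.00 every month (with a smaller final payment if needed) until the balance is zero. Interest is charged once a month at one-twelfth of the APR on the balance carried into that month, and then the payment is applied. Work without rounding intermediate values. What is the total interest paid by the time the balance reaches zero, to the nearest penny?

Monthly rate r = 26.7%/12 = 2.225% = 0.02225.
Payoff takes n = ⌈−ln(1 − rB₀/P)/ln(1+r)⌉ = ⌈69.595⌉ = 70 payments; the last is £224.24.
Total paid = 69·£375.00 + £224.24 = £26,099.24.
Total interest = total paid − principal = £26,099.24 − £13,210.00 = £12,889.24.

£12,889.24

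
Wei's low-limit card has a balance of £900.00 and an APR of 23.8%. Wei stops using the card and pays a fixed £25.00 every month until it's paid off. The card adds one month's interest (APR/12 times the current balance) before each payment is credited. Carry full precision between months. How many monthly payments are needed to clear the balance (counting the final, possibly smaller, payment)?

64 months

Monthly rate r = 23.8%/12 = 1.98333% = 0.0198333.
Recurrence: B ← B·(1+r) − £25.00.
Month 1: interest £17.85; balance after payment £892.85.
Month 2: interest £17.71; balance after payment £885.56.
Closed form: n = −ln(1 − rB₀/P)/ln(1+r) = −ln(0.286)/ln(1.01983) ≈ 63.738, so the balance reaches zero during payment 64.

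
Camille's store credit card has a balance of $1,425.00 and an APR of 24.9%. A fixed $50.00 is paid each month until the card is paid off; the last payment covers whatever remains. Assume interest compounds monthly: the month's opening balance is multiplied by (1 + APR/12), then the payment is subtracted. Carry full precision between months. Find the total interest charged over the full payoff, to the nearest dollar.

$754

Monthly rate r = 24.9%/12 = 2.075% = 0.02075.
Payoff takes n = ⌈−ln(1 − rB₀/P)/ln(1+r)⌉ = ⌈43.576⌉ = 44 payments; the last is $28.95.
Total paid = 43·$50.00 + $28.95 = $2,178.95.
Total interest = total paid − principal = $2,178.95 − $1,425.00 = $753.95.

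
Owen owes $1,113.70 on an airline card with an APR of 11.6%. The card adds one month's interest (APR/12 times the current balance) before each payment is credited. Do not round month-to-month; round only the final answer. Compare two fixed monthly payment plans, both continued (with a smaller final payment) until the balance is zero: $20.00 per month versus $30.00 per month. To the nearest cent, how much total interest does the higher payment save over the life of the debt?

Monthly rate r = 11.6%/12 = 0.966667% = 0.00966667.
At $20.00/mo: n = ⌈−ln(1 − rB₀/P)/ln(1+r)⌉ = 81 payments (last $6.66); total interest = total paid − $1,113.70 = $492.96.
At $30.00/mo: 47 payments (last $6.18); total interest $272.48.
Interest saved = $492.96 − $272.48 = $220.48.

$220.48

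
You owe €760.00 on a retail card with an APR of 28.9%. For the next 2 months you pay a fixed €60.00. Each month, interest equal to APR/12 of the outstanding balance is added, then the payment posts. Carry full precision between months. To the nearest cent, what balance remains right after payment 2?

Monthly rate r = 28.9%/12 = 2.40833% = 0.0240833.
Each month: B ← B·(1+r) − €60.00.
Month 1: interest €18.30; balance after payment €718.30.
Month 2: interest €17.30; balance after payment €675.60.

€675.60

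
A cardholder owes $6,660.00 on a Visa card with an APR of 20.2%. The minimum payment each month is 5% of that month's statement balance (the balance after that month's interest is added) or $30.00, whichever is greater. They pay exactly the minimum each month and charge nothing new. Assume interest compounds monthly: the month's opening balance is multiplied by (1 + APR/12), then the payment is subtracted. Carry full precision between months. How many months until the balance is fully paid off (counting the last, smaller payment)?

95 months

Monthly rate r = 20.2%/12 = 1.68333% = 0.0168333.
While 5% of the post-interest balance exceeds $30.00, each month B ← (B·(1+r))·(1 − 0.05), i.e. B shrinks by the factor (1+r)·0.95 = 0.96599.
This holds for months 1–71. Entering month 72 the balance is $570.93; 5% of the post-interest balance is now below $30.00, so the flat $30.00 minimum applies from here.
From month 72 a fixed $30.00 at rate r clears $570.93 in 24 more payments. Total: 71 + 24 = 95 months.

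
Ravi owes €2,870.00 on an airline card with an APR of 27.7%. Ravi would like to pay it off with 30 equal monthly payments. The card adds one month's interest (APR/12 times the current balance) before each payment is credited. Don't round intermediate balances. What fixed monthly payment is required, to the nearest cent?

€133.64

Monthly rate r = 27.7%/12 = 2.30833% = 0.0230833.
Level-payment amortization: P = B₀·r / (1 − (1+r)^(−n)) = 2870.00·0.0230833 / (1 − 1.02308^(−30)).
Denominator 1 − (1+r)^(−30) = 0.495722366.
P = 66.2492 / 0.495722366 ≈ 133.64.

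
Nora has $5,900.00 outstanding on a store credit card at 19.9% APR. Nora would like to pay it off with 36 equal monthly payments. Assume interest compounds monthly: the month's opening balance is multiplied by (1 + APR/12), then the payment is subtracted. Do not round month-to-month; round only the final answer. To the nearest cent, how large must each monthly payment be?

$218.96

Monthly rate r = 19.9%/12 = 1.65833% = 0.0165833.
Level-payment amortization: P = B₀·r / (1 − (1+r)^(−n)) = 5900.00·0.0165833 / (1 − 1.01658^(−36)).
Denominator 1 − (1+r)^(−36) = 0.446837755.
P = 97.8417 / 0.446837755 ≈ 218.96.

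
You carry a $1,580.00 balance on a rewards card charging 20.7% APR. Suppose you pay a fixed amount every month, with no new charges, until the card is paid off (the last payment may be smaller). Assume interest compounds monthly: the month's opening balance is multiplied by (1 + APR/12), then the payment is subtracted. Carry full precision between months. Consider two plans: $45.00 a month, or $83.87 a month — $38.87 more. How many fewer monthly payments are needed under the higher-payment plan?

32 fewer payments

Monthly rate r = 20.7%/12 = 1.725% = 0.01725.
At $45.00/mo: n = ⌈−ln(1 − rB₀/P)/ln(1+r)⌉ = 55 payments (last $18.52); total interest = total paid − $1,580.00 = $868.52.
At $83.87/mo: 23 payments (last $82.06); total interest $347.20.
Payments saved = 55 − 23 = 32.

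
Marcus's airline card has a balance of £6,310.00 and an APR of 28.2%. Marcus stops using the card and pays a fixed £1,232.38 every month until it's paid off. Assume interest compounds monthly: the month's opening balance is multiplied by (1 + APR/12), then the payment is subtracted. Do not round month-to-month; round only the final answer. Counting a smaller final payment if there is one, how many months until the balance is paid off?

6 payments

Monthly rate r = 28.2%/12 = 2.35% = 0.0235.
Recurrence: B ← B·(1+r) − £1,232.38.
Month 1: interest £148.28; balance after payment £5,225.90.
Month 2: interest £122.81; balance after payment £4,116.33.
Month 3: interest £96.73; balance after payment £2,980.69.
Month 4: interest £70.05; balance after payment £1,818.35.
Month 5: interest £42.73; balance after payment £628.71.
Month 6: interest £14.77; balance after payment £0.00.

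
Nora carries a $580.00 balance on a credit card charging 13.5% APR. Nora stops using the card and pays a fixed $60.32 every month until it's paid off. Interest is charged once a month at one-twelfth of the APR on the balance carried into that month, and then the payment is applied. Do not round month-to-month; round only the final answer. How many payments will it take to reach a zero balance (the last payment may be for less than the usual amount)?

11 months

Monthly rate r = 13.5%/12 = 1.125% = 0.01125.
Recurrence: B ← B·(1+r) − $60.32.
Month 1: interest $6.52; balance after payment $526.20.
Month 2: interest $5.92; balance after payment $471.80.
Closed form: n = −ln(1 − rB₀/P)/ln(1+r) = −ln(0.89183)/ln(1.01125) ≈ 10.233, so the balance reaches zero during payment 11.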